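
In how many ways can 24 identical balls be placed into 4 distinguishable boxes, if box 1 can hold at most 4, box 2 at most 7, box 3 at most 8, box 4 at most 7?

By stars and bars, unrestricted non-negative solutions to x_1+…+x_4 = 24 number C(24+3,3) = 2925.
Subtract solutions that violate a single cap (substitute x_i' = x_i − (cap_i+1)): x_1 ≥ 5 gives C(22,3) = 1540; x_2 ≥ 8 gives C(19,3) = 969; x_3 ≥ 9 gives C(18,3) = 816; x_4 ≥ 8 gives C(19,3) = 969. Together 4294.
Add back pairs where two caps are both exceeded: 364 + 286 + 364 + 120 + 165 + 120 = 1419.
Subtract triples: 10 + 20 + 10 + 0 = 40.
By inclusion–exclusion the count is 2925 − 4294 + 1419 − 40 = 10.

10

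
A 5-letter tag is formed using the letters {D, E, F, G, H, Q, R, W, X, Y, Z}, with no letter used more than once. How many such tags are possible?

55440

This is a permutation of 5 out of 11: P(11,5) = 11!/6!.
That product is 11 × 10 × 9 × 8 × 7 = 55440.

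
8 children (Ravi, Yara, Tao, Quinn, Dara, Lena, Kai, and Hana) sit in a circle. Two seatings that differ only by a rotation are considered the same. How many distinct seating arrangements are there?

Fix one person's seat to break rotational symmetry; the remaining 7 people can be arranged in (7)! = 5040 ways.

5040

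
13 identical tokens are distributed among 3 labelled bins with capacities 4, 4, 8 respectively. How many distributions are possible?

Ignoring the caps, the number of non-negative solutions to x_1+…+x_3 = 13 is C(15,2) = 105.
Subtract solutions that violate a single cap (substitute x_i' = x_i − (cap_i+1)): x_1 ≥ 5 gives C(10,2) = 45; x_2 ≥ 5 gives C(10,2) = 45; x_3 ≥ 9 gives C(6,2) = 15. Together 105.
Add back pairs where two caps are both exceeded: 10 + 0 + 0 = 10.
By inclusion–exclusion the count is 105 − 105 + 10 = 10.

10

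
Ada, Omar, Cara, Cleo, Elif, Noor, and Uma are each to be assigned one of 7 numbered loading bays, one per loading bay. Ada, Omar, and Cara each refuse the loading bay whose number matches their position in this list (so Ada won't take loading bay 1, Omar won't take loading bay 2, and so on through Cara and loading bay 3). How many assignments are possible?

3216

Let Aᵢ (for i ∈ {1, 2, 3}) be the placements that put person i in their forbidden loading bay. Any j of these fix j positions, leaving (7−j)! ways to fill the rest, and there are C(3,j) ways to pick which j.
By inclusion–exclusion, the number of valid placements is Σ_{j=0}^{3} (−1)^j C(3,j)·(7−j)!.
Computing: 5040 − 2160 + 360 − 24 = 3216.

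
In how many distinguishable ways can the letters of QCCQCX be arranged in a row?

The 6 letters of QCCQCX have repeats: C appearing 3 times and Q appearing twice.
The number of distinct arrangements is 6!/(3!·2!) = 720/12 = 60.

60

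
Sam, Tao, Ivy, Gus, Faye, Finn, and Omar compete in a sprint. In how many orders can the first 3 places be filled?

This is an ordered selection of 3 from 7: P(7,3).
That gives 7 × 6 × 5 = 210.

210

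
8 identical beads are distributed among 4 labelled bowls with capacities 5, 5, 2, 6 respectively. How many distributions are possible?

By stars and bars, unrestricted non-negative solutions to x_1+…+x_4 = 8 number C(8+3,3) = 165.
Subtract solutions that violate a single cap (substitute x_i' = x_i − (cap_i+1)): x_1 ≥ 6 gives C(5,3) = 10; x_2 ≥ 6 gives C(5,3) = 10; x_3 ≥ 3 gives C(8,3) = 56; x_4 ≥ 7 gives C(4,3) = 4. Together 80.
No two caps can be exceeded simultaneously, so the pair terms are all 0.
By inclusion–exclusion the count is 165 − 80 + 0 = 85.

85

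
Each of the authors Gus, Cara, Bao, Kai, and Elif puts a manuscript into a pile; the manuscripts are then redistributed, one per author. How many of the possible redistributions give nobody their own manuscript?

44

This is the derangement count D_5: permutations of 5 items with no fixed point.
By inclusion–exclusion this is Σ_{j=0}^{5} (−1)^j C(5,j)·(5−j)!.
Computing: 120 − 120 + 60 − 20 + 5 − 1 = 44.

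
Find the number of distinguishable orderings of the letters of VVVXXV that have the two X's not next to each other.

10

There are 6!/(4!·2!) = 15 arrangements of VVVXXV in total.
Arrangements with the X's together: treat XX as one letter, giving (5)!/(4!) = 5.
Subtracting, 15 − 5 = 10 arrangements keep the X's apart.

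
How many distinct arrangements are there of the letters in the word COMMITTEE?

Letter multiplicities in COMMITTEE: C×1, E×2, I×1, M×2, O×1, T×2.
So there are 9! / (2!·2!·2!) = 45360 distinguishable arrangements.

45360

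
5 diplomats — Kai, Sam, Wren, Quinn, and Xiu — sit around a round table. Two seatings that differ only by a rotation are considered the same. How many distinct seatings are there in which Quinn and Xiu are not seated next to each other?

12

All circular seatings of 5 people number (4)! = 24.
Seatings with Quinn beside Xiu: treat them as a block with 2 internal orders, giving 2 × (3)! = 12.
Subtracting, 24 − 12 = 12.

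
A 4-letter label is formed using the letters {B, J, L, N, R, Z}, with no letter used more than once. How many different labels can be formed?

With no repetition, fill the 4 letters in order: 6 choices, then 5, down to 3.
That product is 6 × 5 × 4 × 3 = 360.

360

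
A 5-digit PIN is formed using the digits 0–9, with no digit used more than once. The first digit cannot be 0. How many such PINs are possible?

27216

The first digit has 10−1 = 9 choices (anything except 0).
The remaining 4 digits are filled from the other 9 symbols without repetition: 9 × 8 × 7 × 6 = 3024.
Total: 9 × 3024 = 27216.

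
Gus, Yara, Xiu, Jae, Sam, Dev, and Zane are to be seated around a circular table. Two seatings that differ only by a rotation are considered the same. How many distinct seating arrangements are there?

Fix one person's seat to break rotational symmetry; the remaining 6 people can be arranged in (6)! = 720 ways.

720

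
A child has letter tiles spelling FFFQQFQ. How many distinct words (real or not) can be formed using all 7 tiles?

The 7 letters of FFFQQFQ have repeats: F appearing 4 times and Q appearing 3 times.
Dividing 7! = 5040 by 4!·3! = 144 for the repeated letters gives 35.

35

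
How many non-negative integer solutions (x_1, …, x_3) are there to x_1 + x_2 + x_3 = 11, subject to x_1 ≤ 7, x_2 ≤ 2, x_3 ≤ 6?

Without the upper bounds there are C(13,2) = 78 ways to split 11 among 3 variables.
Subtract solutions that violate a single cap (substitute x_i' = x_i − (cap_i+1)): x_1 ≥ 8 gives C(5,2) = 10; x_2 ≥ 3 gives C(10,2) = 45; x_3 ≥ 7 gives C(6,2) = 15. Together 70.
Add back pairs where two caps are both exceeded: 1 + 0 + 3 = 4.
By inclusion–exclusion the count is 78 − 70 + 4 = 12.

12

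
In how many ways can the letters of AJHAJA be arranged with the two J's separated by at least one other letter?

40

Total arrangements of AJHAJA: 6!/(3!·2!) = 60.
If the two J's are adjacent, glue them into one block, leaving 5 items to arrange: (5)!/(3!) = 20 ways.
Subtracting, 60 − 20 = 40 arrangements keep the J's apart.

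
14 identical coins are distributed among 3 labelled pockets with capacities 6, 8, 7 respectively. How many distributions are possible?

By stars and bars, unrestricted non-negative solutions to x_1+…+x_3 = 14 number C(14+2,2) = 120.
Subtract solutions that violate a single cap (substitute x_i' = x_i − (cap_i+1)): x_1 ≥ 7 gives C(9,2) = 36; x_2 ≥ 9 gives C(7,2) = 21; x_3 ≥ 8 gives C(8,2) = 28. Together 85.
No two caps can be exceeded simultaneously, so the pair terms are all 0.
By inclusion–exclusion the count is 120 − 85 + 0 = 35.

35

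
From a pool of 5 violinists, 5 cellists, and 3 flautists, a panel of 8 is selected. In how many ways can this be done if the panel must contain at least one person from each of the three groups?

With no constraint there are C(13,8) = 1287 possible selections.
Selections missing a whole group: no violinists → C(8,8) = 1; no cellists → C(8,8) = 1; no flautists → C(10,8) = 45.
Add back selections omitting two groups (i.e. drawn from a single group): C(5,8) + C(5,8) + C(3,8) = 0.
By inclusion–exclusion: 1287 − 47 + 0 = 1240.

1240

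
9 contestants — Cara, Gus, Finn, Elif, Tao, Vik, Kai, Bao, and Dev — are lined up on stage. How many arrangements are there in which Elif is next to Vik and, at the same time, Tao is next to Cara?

Treat {Elif,Vik} as one block (2 orders) and {Tao,Cara} as another (2 orders).
That leaves 7 units to arrange: 2 × 2 × 7! = 4 × 5040 = 20160.

20160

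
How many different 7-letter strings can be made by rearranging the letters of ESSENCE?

Letter multiplicities in ESSENCE: C×1, E×3, N×1, S×2.
The number of distinct arrangements is 7!/(3!·2!) = 5040/12 = 420.

420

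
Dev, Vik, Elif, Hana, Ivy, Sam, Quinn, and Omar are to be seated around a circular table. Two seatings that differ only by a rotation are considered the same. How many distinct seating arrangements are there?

Around a circle, 8 distinct people have 8!/8 = (7)! = 5040 rotationally distinct seatings.

5040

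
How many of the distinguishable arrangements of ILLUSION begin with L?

With the first slot taken by L, it remains to arrange the other 7 letters (ILUSION).
Those 7 letters have I appearing twice, giving (7)!/(2!) = 2520.

2520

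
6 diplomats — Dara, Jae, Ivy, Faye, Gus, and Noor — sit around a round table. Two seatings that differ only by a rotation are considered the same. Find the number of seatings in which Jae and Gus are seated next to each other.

Glue Jae and Gus into a block (2 internal orders). Seating 5 units around a circle gives (4)! arrangements.
So 2 × (4)! = 2 × 24 = 48.

48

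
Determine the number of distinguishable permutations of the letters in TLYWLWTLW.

5040

TLYWLWTLW has 9 letters with L appearing 3 times, T appearing twice, and W appearing 3 times.
The number of distinct arrangements is 9!/(3!·3!·2!) = 362880/72 = 5040.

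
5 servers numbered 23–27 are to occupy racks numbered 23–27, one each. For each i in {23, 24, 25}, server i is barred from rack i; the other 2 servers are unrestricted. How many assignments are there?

Let Aᵢ (for i ∈ {23, 24, 25}) be the placements that put server i in its forbidden rack. Any j of these fix j positions, leaving (5−j)! ways to fill the rest, and there are C(3,j) ways to pick which j.
By inclusion–exclusion, the number of valid placements is Σ_{j=0}^{3} (−1)^j C(3,j)·(5−j)!.
Computing: 120 − 72 + 18 − 2 = 64.

64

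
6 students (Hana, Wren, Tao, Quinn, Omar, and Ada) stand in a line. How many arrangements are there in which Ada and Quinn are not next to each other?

There are 6! = 720 arrangements in all. If Ada and Quinn are adjacent, merging them into one block gives 2·(5)! = 240 arrangements.
Complementary counting: 720 − 240 = 480.

480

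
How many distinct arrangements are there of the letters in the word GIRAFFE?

GIRAFFE has 7 letters with F appearing twice.
The number of distinct arrangements is 7!/(2!) = 5040/2 = 2520.

2520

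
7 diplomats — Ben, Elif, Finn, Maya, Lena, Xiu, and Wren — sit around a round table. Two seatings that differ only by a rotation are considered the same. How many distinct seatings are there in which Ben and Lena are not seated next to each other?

480

Without the restriction there are (6)! = 720 seatings.
Seatings with Ben beside Lena: treat them as a block with 2 internal orders, giving 2 × (5)! = 240.
Subtracting, 720 − 240 = 480.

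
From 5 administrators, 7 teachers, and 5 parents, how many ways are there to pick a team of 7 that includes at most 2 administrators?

Split by how many administrators are chosen (0 through 2).
Sum: C(5,0)·C(12,7) + C(5,1)·C(12,6) + C(5,2)·C(12,5) = 792 + 4620 + 7920 = 13332.

13332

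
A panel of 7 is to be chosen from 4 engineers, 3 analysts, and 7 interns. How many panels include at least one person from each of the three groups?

2982

Unrestricted: C(14,7) = 3432 ways to pick any 7 of the 14.
Selections missing a whole group: no engineers → C(10,7) = 120; no analysts → C(11,7) = 330; no interns → C(7,7) = 1.
Add back selections omitting two groups (i.e. drawn from a single group): C(4,7) + C(3,7) + C(7,7) = 1.
By inclusion–exclusion: 3432 − 451 + 1 = 2982.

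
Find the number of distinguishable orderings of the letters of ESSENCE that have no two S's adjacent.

Total arrangements of ESSENCE: 7!/(3!·2!) = 420.
Arrangements with the S's together: treat SS as one letter, giving (6)!/(3!) = 120.
Subtracting, 420 − 120 = 300 arrangements keep the S's apart.

300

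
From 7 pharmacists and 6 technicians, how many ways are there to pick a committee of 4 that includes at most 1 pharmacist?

155

Split by how many pharmacists are chosen (0 through 1).
Sum: C(7,0)·C(6,4) + C(7,1)·C(6,3) = 15 + 140 = 155.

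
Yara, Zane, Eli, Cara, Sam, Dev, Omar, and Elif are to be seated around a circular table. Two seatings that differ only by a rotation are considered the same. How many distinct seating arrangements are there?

Around a circle, 8 distinct people have 8!/8 = (7)! = 5040 rotationally distinct seatings.

5040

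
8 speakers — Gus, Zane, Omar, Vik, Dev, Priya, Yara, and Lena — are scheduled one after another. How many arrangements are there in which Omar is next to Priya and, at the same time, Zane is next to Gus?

2880

Treat {Omar,Priya} as one block (2 orders) and {Zane,Gus} as another (2 orders).
That leaves 6 units to arrange: 2 × 2 × 6! = 4 × 720 = 2880.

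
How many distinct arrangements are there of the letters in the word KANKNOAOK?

7560

KANKNOAOK has 9 letters with A appearing twice, K appearing 3 times, N appearing twice, and O appearing twice.
Dividing 9! = 362880 by 3!·2!·2!·2! = 48 for the repeated letters gives 7560.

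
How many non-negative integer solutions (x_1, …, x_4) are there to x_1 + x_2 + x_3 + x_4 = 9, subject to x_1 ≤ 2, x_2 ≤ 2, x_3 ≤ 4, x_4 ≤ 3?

Without the upper bounds there are C(12,3) = 220 ways to split 9 among 4 variables.
Subtract solutions that violate a single cap (substitute x_i' = x_i − (cap_i+1)): x_1 ≥ 3 gives C(9,3) = 84; x_2 ≥ 3 gives C(9,3) = 84; x_3 ≥ 5 gives C(7,3) = 35; x_4 ≥ 4 gives C(8,3) = 56. Together 259.
Add back pairs where two caps are both exceeded: 20 + 4 + 10 + 4 + 10 + 1 = 49.
By inclusion–exclusion the count is 220 − 259 + 49 = 10.

10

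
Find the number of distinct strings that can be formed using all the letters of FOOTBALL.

10080

Letter multiplicities in FOOTBALL: A×1, B×1, F×1, L×2, O×2, T×1.
The number of distinct arrangements is 8!/(2!·2!) = 40320/4 = 10080.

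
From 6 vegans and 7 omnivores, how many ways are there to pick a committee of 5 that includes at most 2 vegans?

Split by how many vegans are chosen (0 through 2).
Sum: C(6,0)·C(7,5) + C(6,1)·C(7,4) + C(6,2)·C(7,3) = 21 + 210 + 525 = 756.

756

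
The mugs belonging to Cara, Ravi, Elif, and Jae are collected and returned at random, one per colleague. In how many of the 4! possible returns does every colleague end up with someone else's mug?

Let Aᵢ be the assignments in which colleague i gets their own mug. We want the size of the complement of A₁∪…∪A_4.
By inclusion–exclusion this is Σ_{j=0}^{4} (−1)^j C(4,j)·(4−j)!.
Computing: 24 − 24 + 12 − 4 + 1 = 9.

9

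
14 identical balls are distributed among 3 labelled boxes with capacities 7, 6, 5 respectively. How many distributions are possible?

By stars and bars, unrestricted non-negative solutions to x_1+…+x_3 = 14 number C(14+2,2) = 120.
Subtract solutions that violate a single cap (substitute x_i' = x_i − (cap_i+1)): x_1 ≥ 8 gives C(8,2) = 28; x_2 ≥ 7 gives C(9,2) = 36; x_3 ≥ 6 gives C(10,2) = 45. Together 109.
Add back pairs where two caps are both exceeded: 0 + 1 + 3 = 4.
By inclusion–exclusion the count is 120 − 109 + 4 = 15.

15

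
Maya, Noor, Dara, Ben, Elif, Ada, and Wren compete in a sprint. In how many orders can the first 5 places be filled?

This is an ordered selection of 5 from 7: P(7,5).
That gives 7 × 6 × 5 × 4 × 3 = 2520.

2520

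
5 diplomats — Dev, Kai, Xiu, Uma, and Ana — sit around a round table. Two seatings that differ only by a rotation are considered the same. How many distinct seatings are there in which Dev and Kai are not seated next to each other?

12

All circular seatings of 5 people number (4)! = 24.
Seatings with Dev beside Kai: treat them as a block with 2 internal orders, giving 2 × (3)! = 12.
Subtracting, 24 − 12 = 12.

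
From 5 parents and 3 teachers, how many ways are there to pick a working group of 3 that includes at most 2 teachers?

55

Split by how many teachers are chosen (0 through 2).
Sum: C(3,0)·C(5,3) + C(3,1)·C(5,2) + C(3,2)·C(5,1) = 10 + 30 + 15 = 55.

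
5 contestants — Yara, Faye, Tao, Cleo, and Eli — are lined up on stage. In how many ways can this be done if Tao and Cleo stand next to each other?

Glue Tao and Cleo into one block (2 internal orders), leaving 4 units to arrange in a row.
That gives 2 × 4! = 2 × 24 = 48.

48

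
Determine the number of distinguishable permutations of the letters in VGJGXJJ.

420

VGJGXJJ has 7 letters with G appearing twice and J appearing 3 times.
So there are 7! / (3!·2!) = 420 distinguishable arrangements.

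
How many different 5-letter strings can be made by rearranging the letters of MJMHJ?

30

Letter multiplicities in MJMHJ: H×1, J×2, M×2.
Dividing 5! = 120 by 2!·2! = 4 for the repeated letters gives 30.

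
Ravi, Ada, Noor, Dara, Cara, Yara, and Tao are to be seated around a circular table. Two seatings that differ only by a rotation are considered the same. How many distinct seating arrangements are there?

Seat Ravi anywhere (absorbing the rotational symmetry), then permute the other 6: (6)! = 720.

720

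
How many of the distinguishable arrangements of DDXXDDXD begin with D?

Fix D in the first position and arrange the remaining 7 letters.
Those 7 letters have D appearing 4 times and X appearing 3 times, giving (7)!/(4!·3!) = 35.

35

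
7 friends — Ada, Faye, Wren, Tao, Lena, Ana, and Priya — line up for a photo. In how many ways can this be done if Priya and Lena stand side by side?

Place the 5 others and the Priya-Lena pair as 6 objects in a line; the pair has 2 internal arrangements.
So the count is 2·(6)! = 1440.

1440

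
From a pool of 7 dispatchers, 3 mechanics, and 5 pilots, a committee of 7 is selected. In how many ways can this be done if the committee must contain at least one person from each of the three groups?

Unrestricted: C(15,7) = 6435 ways to pick any 7 of the 15.
Subtract selections that omit an entire group: no dispatchers → C(8,7) = 8; no mechanics → C(12,7) = 792; no pilots → C(10,7) = 120.
Add back selections omitting two groups (i.e. drawn from a single group): C(7,7) + C(3,7) + C(5,7) = 1.
By inclusion–exclusion: 6435 − 920 + 1 = 5516.

5516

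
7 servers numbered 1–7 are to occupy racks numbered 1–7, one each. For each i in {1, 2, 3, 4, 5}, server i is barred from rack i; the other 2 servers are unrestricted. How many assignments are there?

Let Aᵢ (for 1 ≤ i ≤ 5) be the placements that put server i in its forbidden rack. Any j of these fix j positions, leaving (7−j)! ways to fill the rest, and there are C(5,j) ways to pick which j.
By inclusion–exclusion, the number of valid placements is Σ_{j=0}^{5} (−1)^j C(5,j)·(7−j)!.
Computing: 5040 − 3600 + 1200 − 240 + 30 − 2 = 2428.

2428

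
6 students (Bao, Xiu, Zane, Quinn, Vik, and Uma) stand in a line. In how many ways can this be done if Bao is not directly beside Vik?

There are 6! = 720 arrangements in all. If Bao and Vik are adjacent, merging them into one block gives 2·(5)! = 240 arrangements.
So 720 − 240 = 480 arrangements keep them apart.

480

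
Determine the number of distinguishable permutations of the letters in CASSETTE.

Letter multiplicities in CASSETTE: A×1, C×1, E×2, S×2, T×2.
So there are 8! / (2!·2!·2!) = 5040 distinguishable arrangements.

5040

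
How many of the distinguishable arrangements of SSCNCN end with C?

With the last slot taken by C, it remains to arrange the other 5 letters (SSNCN).
Those 5 letters have N appearing twice and S appearing twice, giving (5)!/(2!·2!) = 30.

30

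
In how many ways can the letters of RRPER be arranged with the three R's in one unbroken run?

6

Treat the 3 copies of R as a single block. The multiset to arrange is then {RRR, E, P}, 3 items in all.
All 3 items are distinct, so there are (3)! = 6 arrangements.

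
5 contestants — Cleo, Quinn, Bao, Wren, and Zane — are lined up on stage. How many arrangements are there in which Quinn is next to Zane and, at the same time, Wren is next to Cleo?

24

Treat {Quinn,Zane} as one block (2 orders) and {Wren,Cleo} as another (2 orders).
That leaves 3 units to arrange: 2 × 2 × 3! = 4 × 6 = 24.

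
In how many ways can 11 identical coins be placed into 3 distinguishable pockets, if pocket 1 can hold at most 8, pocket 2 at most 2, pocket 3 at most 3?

6

By stars and bars, unrestricted non-negative solutions to x_1+…+x_3 = 11 number C(11+2,2) = 78.
Subtract solutions that violate a single cap (substitute x_i' = x_i − (cap_i+1)): x_1 ≥ 9 gives C(4,2) = 6; x_2 ≥ 3 gives C(10,2) = 45; x_3 ≥ 4 gives C(9,2) = 36. Together 87.
Add back pairs where two caps are both exceeded: 0 + 0 + 15 = 15.
By inclusion–exclusion the count is 78 − 87 + 15 = 6.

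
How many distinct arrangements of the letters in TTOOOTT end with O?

15

Fix O in the last position and arrange the remaining 6 letters.
Those 6 letters have O appearing twice and T appearing 4 times, giving (6)!/(4!·2!) = 15.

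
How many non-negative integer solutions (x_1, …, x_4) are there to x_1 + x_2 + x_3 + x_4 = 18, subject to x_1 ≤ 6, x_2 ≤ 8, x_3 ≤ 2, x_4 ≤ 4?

By stars and bars, unrestricted non-negative solutions to x_1+…+x_4 = 18 number C(18+3,3) = 1330.
Subtract solutions that violate a single cap (substitute x_i' = x_i − (cap_i+1)): x_1 ≥ 7 gives C(14,3) = 364; x_2 ≥ 9 gives C(12,3) = 220; x_3 ≥ 3 gives C(18,3) = 816; x_4 ≥ 5 gives C(16,3) = 560. Together 1960.
Add back pairs where two caps are both exceeded: 10 + 165 + 84 + 84 + 35 + 286 = 664.
Subtract triples: 0 + 0 + 20 + 4 = 24.
By inclusion–exclusion the count is 1330 − 1960 + 664 − 24 = 10.

10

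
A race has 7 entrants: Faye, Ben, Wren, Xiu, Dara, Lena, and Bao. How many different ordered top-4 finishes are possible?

This is an ordered selection of 4 from 7: P(7,4).
That gives 7 × 6 × 5 × 4 = 840.

840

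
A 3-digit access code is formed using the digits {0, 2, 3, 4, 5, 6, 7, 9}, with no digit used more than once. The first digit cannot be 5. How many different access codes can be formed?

The first digit has 8−1 = 7 choices (anything except 5).
The remaining 2 digits are filled from the other 7 symbols without repetition: 7 × 6 = 42.
Total: 7 × 42 = 294.

294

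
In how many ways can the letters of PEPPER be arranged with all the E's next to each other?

Treat the 2 copies of E as a single block. The multiset to arrange is then {EE, P, P, P, R}, 5 items in all.
That gives (5)!/(3!) = 20 arrangements.

20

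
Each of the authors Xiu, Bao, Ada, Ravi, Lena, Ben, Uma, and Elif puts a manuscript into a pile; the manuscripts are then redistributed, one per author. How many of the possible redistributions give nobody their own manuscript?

14833

This is the derangement count D_8: permutations of 8 items with no fixed point.
By inclusion–exclusion this is Σ_{j=0}^{8} (−1)^j C(8,j)·(8−j)!.
Computing: 40320 − 40320 + 20160 − 6720 + 1680 − 336 + 56 − 8 + 1 = 14833.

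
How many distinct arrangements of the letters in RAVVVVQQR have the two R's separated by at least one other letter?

2940

Total arrangements of RAVVVVQQR: 9!/(4!·2!·2!) = 3780.
If the two R's are adjacent, glue them into one block, leaving 8 items to arrange: (8)!/(4!·2!) = 840 ways.
Subtracting, 3780 − 840 = 2940 arrangements keep the R's apart.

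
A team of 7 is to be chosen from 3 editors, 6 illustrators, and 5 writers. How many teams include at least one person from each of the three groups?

3058

Unrestricted: C(14,7) = 3432 ways to pick any 7 of the 14.
Selections missing a whole group: no editors → C(11,7) = 330; no illustrators → C(8,7) = 8; no writers → C(9,7) = 36.
Add back selections omitting two groups (i.e. drawn from a single group): C(3,7) + C(6,7) + C(5,7) = 0.
By inclusion–exclusion: 3432 − 374 + 0 = 3058.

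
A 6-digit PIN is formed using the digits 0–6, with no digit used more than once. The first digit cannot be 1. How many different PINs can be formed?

The first digit has 7−1 = 6 choices (anything except 1).
The remaining 5 digits are filled from the other 6 symbols without repetition: 6 × 5 × 4 × 3 × 2 = 720.
Total: 6 × 720 = 4320.

4320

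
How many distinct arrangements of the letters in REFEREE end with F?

With the last slot taken by F, it remains to arrange the other 6 letters (REEREE).
Those 6 letters have E appearing 4 times and R appearing twice, giving (6)!/(4!·2!) = 15.

15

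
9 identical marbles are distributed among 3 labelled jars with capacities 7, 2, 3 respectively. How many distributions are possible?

Ignoring the caps, the number of non-negative solutions to x_1+…+x_3 = 9 is C(11,2) = 55.
Subtract solutions that violate a single cap (substitute x_i' = x_i − (cap_i+1)): x_1 ≥ 8 gives C(3,2) = 3; x_2 ≥ 3 gives C(8,2) = 28; x_3 ≥ 4 gives C(7,2) = 21. Together 52.
Add back pairs where two caps are both exceeded: 0 + 0 + 6 = 6.
By inclusion–exclusion the count is 55 − 52 + 6 = 9.

9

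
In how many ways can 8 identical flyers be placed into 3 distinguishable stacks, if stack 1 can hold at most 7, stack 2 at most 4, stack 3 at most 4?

24

Ignoring the caps, the number of non-negative solutions to x_1+…+x_3 = 8 is C(10,2) = 45.
Subtract solutions that violate a single cap (substitute x_i' = x_i − (cap_i+1)): x_1 ≥ 8 gives C(2,2) = 1; x_2 ≥ 5 gives C(5,2) = 10; x_3 ≥ 5 gives C(5,2) = 10. Together 21.
No two caps can be exceeded simultaneously, so the pair terms are all 0.
By inclusion–exclusion the count is 45 − 21 + 0 = 24.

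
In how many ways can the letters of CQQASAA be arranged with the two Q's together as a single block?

Treat the 2 copies of Q as a single block. The multiset to arrange is then {QQ, A, A, A, C, S}, 6 items in all.
That gives (6)!/(3!) = 120 arrangements.

120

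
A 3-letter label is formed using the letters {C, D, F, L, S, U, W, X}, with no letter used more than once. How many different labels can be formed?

336

This is a permutation of 3 out of 8: P(8,3) = 8!/5!.
8 × 7 × 6 = 336.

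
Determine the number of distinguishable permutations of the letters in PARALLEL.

The 8 letters of PARALLEL have repeats: A appearing twice and L appearing 3 times.
Dividing 8! = 40320 by 3!·2! = 12 for the repeated letters gives 3360.

3360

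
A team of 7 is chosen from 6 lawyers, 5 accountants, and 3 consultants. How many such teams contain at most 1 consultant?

1716

Split by how many consultants are chosen (0 through 1).
Sum: C(3,0)·C(11,7) + C(3,1)·C(11,6) = 330 + 1386 = 1716.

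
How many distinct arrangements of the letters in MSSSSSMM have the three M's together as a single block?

Treat the 3 copies of M as a single block. The multiset to arrange is then {MMM, S, S, S, S, S}, 6 items in all.
That gives (6)!/(5!) = 6 arrangements.

6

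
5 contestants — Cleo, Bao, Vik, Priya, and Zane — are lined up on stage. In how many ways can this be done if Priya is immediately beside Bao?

48

Place the 3 others and the Priya-Bao pair as 4 objects in a line; the pair has 2 internal arrangements.
That gives 2 × 4! = 2 × 24 = 48.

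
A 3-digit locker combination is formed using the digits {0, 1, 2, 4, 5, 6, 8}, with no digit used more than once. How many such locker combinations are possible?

210

This is a permutation of 3 out of 7: P(7,3) = 7!/4!.
7 × 6 × 5 = 210.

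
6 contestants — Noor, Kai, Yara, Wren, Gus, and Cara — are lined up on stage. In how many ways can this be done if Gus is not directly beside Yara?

Of the 6! = 720 arrangements, those with Gus and Yara adjacent number 2 × 5! = 240 (treat the pair as a block with 2 internal orders).
Complementary counting: 720 − 240 = 480.

480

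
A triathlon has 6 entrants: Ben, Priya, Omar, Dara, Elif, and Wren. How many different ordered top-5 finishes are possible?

720

There are 6 choices for 1st place, 5 for 2nd, and so on down to 2 for position 5.
That gives 6 × 5 × 4 × 3 × 2 = 720.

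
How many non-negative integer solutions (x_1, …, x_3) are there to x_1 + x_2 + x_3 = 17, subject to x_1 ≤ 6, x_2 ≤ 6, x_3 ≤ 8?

Without the upper bounds there are C(19,2) = 171 ways to split 17 among 3 variables.
Subtract solutions that violate a single cap (substitute x_i' = x_i − (cap_i+1)): x_1 ≥ 7 gives C(12,2) = 66; x_2 ≥ 7 gives C(12,2) = 66; x_3 ≥ 9 gives C(10,2) = 45. Together 177.
Add back pairs where two caps are both exceeded: 10 + 3 + 3 = 16.
By inclusion–exclusion the count is 171 − 177 + 16 = 10.

10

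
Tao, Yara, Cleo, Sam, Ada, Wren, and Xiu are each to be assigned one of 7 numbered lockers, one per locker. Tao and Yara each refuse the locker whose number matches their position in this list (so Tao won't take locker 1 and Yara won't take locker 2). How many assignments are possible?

3720

Let Aᵢ (for i ∈ {1, 2}) be the placements that put person i in their forbidden locker. Any j of these fix j positions, leaving (7−j)! ways to fill the rest, and there are C(2,j) ways to pick which j.
By inclusion–exclusion, the number of valid placements is Σ_{j=0}^{2} (−1)^j C(2,j)·(7−j)!.
Computing: 5040 − 1440 + 120 = 3720.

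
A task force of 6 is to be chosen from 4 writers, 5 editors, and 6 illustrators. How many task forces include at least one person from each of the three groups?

4250

Total 6-person selections from all 15: C(15,6) = 5005.
Subtract selections that omit an entire group: no writers → C(11,6) = 462; no editors → C(10,6) = 210; no illustrators → C(9,6) = 84.
Add back selections omitting two groups (i.e. drawn from a single group): C(4,6) + C(5,6) + C(6,6) = 1.
By inclusion–exclusion: 5005 − 756 + 1 = 4250.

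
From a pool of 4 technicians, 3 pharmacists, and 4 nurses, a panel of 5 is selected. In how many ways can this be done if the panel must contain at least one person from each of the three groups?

With no constraint there are C(11,5) = 462 possible selections.
Subtract selections that omit an entire group: no technicians → C(7,5) = 21; no pharmacists → C(8,5) = 56; no nurses → C(7,5) = 21.
Add back selections omitting two groups (i.e. drawn from a single group): C(4,5) + C(3,5) + C(4,5) = 0.
By inclusion–exclusion: 462 − 98 + 0 = 364.

364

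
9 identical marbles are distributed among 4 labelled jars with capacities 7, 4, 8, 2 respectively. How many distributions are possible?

100

Ignoring the caps, the number of non-negative solutions to x_1+…+x_4 = 9 is C(12,3) = 220.
Subtract solutions that violate a single cap (substitute x_i' = x_i − (cap_i+1)): x_1 ≥ 8 gives C(4,3) = 4; x_2 ≥ 5 gives C(7,3) = 35; x_3 ≥ 9 gives C(3,3) = 1; x_4 ≥ 3 gives C(9,3) = 84. Together 124.
Add back pairs where two caps are both exceeded: 0 + 0 + 0 + 0 + 4 + 0 = 4.
By inclusion–exclusion the count is 220 − 124 + 4 = 100.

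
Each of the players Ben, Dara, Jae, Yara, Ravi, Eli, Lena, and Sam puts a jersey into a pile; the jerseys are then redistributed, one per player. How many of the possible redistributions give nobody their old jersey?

14833

This is the derangement count D_8: permutations of 8 items with no fixed point.
By inclusion–exclusion this is Σ_{j=0}^{8} (−1)^j C(8,j)·(8−j)!.
Computing: 40320 − 40320 + 20160 − 6720 + 1680 − 336 + 56 − 8 + 1 = 14833.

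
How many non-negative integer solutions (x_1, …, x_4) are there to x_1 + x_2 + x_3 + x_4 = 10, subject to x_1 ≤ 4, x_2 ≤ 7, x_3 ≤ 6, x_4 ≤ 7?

190

Without the upper bounds there are C(13,3) = 286 ways to split 10 among 4 variables.
Subtract solutions that violate a single cap (substitute x_i' = x_i − (cap_i+1)): x_1 ≥ 5 gives C(8,3) = 56; x_2 ≥ 8 gives C(5,3) = 10; x_3 ≥ 7 gives C(6,3) = 20; x_4 ≥ 8 gives C(5,3) = 10. Together 96.
No two caps can be exceeded simultaneously, so the pair terms are all 0.
By inclusion–exclusion the count is 286 − 96 + 0 = 190.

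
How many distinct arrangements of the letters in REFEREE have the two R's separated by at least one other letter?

Total arrangements of REFEREE: 7!/(4!·2!) = 105.
Arrangements with the R's together: treat RR as one letter, giving (6)!/(4!) = 30.
Hence 105 − 30 = 75.

75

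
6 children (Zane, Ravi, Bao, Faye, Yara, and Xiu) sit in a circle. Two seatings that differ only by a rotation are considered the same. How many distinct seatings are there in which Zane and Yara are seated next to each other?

Glue Zane and Yara into a block (2 internal orders). Seating 5 units around a circle gives (4)! arrangements.
So 2 × (4)! = 2 × 24 = 48.

48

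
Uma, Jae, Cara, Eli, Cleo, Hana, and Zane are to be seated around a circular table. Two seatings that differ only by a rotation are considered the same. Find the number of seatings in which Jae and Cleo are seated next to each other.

Glue Jae and Cleo into a block (2 internal orders). Seating 6 units around a circle gives (5)! arrangements.
So 2 × (5)! = 2 × 120 = 240.

240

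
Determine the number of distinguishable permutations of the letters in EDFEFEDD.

560

Letter multiplicities in EDFEFEDD: D×3, E×3, F×2.
The number of distinct arrangements is 8!/(3!·3!·2!) = 40320/72 = 560.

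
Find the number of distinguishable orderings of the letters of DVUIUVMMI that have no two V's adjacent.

17640

Total arrangements of DVUIUVMMI: 9!/(2!·2!·2!·2!) = 22680.
If the two V's are adjacent, glue them into one block, leaving 8 items to arrange: (8)!/(2!·2!·2!) = 5040 ways.
Hence 22680 − 5040 = 17640.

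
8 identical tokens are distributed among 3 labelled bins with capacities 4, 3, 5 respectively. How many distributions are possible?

Ignoring the caps, the number of non-negative solutions to x_1+…+x_3 = 8 is C(10,2) = 45.
Subtract solutions that violate a single cap (substitute x_i' = x_i − (cap_i+1)): x_1 ≥ 5 gives C(5,2) = 10; x_2 ≥ 4 gives C(6,2) = 15; x_3 ≥ 6 gives C(4,2) = 6. Together 31.
No two caps can be exceeded simultaneously, so the pair terms are all 0.
By inclusion–exclusion the count is 45 − 31 + 0 = 14.

14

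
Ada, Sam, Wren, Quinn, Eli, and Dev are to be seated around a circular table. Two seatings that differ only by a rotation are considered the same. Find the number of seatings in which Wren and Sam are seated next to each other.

48

Treat {Wren, Sam} as one unit (2 internal orders) and seat the resulting 5 units around the table: (4)! circular arrangements.
So 2 × (4)! = 2 × 24 = 48.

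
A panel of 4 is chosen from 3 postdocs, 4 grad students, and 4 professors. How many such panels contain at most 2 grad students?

301

Split by how many grad students are chosen (0 through 2).
Sum: C(4,0)·C(7,4) + C(4,1)·C(7,3) + C(4,2)·C(7,2) = 35 + 140 + 126 = 301.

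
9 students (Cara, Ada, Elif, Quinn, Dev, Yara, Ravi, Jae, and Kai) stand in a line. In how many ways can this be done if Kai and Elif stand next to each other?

80640

Glue Kai and Elif into one block (2 internal orders), leaving 8 units to arrange in a row.
That gives 2 × 8! = 2 × 40320 = 80640.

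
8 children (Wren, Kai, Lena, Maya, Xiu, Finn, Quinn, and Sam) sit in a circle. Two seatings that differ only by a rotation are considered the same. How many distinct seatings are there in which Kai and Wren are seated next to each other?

1440

Glue Kai and Wren into a block (2 internal orders). Seating 7 units around a circle gives (6)! arrangements.
So 2 × (6)! = 2 × 720 = 1440.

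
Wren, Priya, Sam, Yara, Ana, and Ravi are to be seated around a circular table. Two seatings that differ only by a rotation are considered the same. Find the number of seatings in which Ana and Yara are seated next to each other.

Treat {Ana, Yara} as one unit (2 internal orders) and seat the resulting 5 units around the table: (4)! circular arrangements.
So 2 × (4)! = 2 × 24 = 48.

48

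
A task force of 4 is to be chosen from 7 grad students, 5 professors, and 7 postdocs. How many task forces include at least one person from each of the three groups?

Unrestricted: C(19,4) = 3876 ways to pick any 4 of the 19.
Selections missing a whole group: no grad students → C(12,4) = 495; no professors → C(14,4) = 1001; no postdocs → C(12,4) = 495.
Add back selections omitting two groups (i.e. drawn from a single group): C(7,4) + C(5,4) + C(7,4) = 75.
By inclusion–exclusion: 3876 − 1991 + 75 = 1960.

1960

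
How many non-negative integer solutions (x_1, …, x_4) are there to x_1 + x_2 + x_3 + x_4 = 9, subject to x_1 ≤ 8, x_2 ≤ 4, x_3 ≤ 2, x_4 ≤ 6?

Without the upper bounds there are C(12,3) = 220 ways to split 9 among 4 variables.
Subtract solutions that violate a single cap (substitute x_i' = x_i − (cap_i+1)): x_1 ≥ 9 gives C(3,3) = 1; x_2 ≥ 5 gives C(7,3) = 35; x_3 ≥ 3 gives C(9,3) = 84; x_4 ≥ 7 gives C(5,3) = 10. Together 130.
Add back pairs where two caps are both exceeded: 0 + 0 + 0 + 4 + 0 + 0 = 4.
By inclusion–exclusion the count is 220 − 130 + 4 = 94.

94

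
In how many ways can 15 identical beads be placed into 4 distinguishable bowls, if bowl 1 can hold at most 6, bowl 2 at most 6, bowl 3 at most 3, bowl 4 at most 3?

Without the upper bounds there are C(18,3) = 816 ways to split 15 among 4 bowls.
Subtract solutions that violate a single cap (substitute x_i' = x_i − (cap_i+1)): x_1 ≥ 7 gives C(11,3) = 165; x_2 ≥ 7 gives C(11,3) = 165; x_3 ≥ 4 gives C(14,3) = 364; x_4 ≥ 4 gives C(14,3) = 364. Together 1058.
Add back pairs where two caps are both exceeded: 4 + 35 + 35 + 35 + 35 + 120 = 264.
Subtract triples: 0 + 0 + 1 + 1 = 2.
By inclusion–exclusion the count is 816 − 1058 + 264 − 2 = 20.

20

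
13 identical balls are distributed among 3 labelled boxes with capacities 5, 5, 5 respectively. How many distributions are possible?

Without the upper bounds there are C(15,2) = 105 ways to split 13 among 3 boxes.
Subtract solutions that violate a single cap (substitute x_i' = x_i − (cap_i+1)): x_1 ≥ 6 gives C(9,2) = 36; x_2 ≥ 6 gives C(9,2) = 36; x_3 ≥ 6 gives C(9,2) = 36. Together 108.
Add back pairs where two caps are both exceeded: 3 + 3 + 3 = 9.
By inclusion–exclusion the count is 105 − 108 + 9 = 6.

6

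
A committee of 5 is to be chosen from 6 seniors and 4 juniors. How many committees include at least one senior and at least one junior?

Unrestricted: C(10,5) = 252 ways to pick any 5 of the 10.
Subtract selections that omit an entire group: no seniors → C(4,5) = 0; no juniors → C(6,5) = 6.
Both groups omitted at once is impossible, so 252 − 6 = 246.

246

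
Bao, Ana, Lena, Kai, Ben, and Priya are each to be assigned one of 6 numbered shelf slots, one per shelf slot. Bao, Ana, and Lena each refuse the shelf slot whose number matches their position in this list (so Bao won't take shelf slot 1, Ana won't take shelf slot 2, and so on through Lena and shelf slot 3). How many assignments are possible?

426

Let Aᵢ (for i ∈ {1, 2, 3}) be the placements that put person i in their forbidden shelf slot. Any j of these fix j positions, leaving (6−j)! ways to fill the rest, and there are C(3,j) ways to pick which j.
By inclusion–exclusion, the number of valid placements is Σ_{j=0}^{3} (−1)^j C(3,j)·(6−j)!.
Computing: 720 − 360 + 72 − 6 = 426.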